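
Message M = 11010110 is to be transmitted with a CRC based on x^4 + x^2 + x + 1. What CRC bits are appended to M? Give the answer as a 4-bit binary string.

1000

Append 4 zeros: 110101100000. Divide by 10111 (XOR where the leading bit is 1):
  pos 0: 11010 XOR 10111 = 01101
  pos 1: 11011 XOR 10111 = 01100
  pos 2: 11001 XOR 10111 = 01110
  pos 3: 11100 XOR 10111 = 01011
  pos 4: 10110 XOR 10111 = 00001
Remainder (last 4 bits) = 1000. This is the CRC / FCS.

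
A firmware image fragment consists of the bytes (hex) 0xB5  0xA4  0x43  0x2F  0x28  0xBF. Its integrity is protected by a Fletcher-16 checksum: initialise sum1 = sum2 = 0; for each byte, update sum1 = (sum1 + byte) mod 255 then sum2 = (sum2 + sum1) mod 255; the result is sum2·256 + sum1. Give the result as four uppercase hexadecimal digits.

24B4

Running sums (mod 255):
  after byte 0 (0xB5): sum1=181, sum2=181
  after byte 1 (0xA4): sum1=90, sum2=16
  after byte 2 (0x43): sum1=157, sum2=173
  after byte 3 (0x2F): sum1=204, sum2=122
  after byte 4 (0x28): sum1=244, sum2=111
  after byte 5 (0xBF): sum1=180, sum2=36
Checksum = sum2·256 + sum1 = 36·256 + 180 = 9396 = 0x24B4.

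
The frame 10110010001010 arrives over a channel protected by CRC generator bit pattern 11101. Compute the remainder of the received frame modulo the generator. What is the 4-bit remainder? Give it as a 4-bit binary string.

Modulo-2 division of 10110010001010 by 11101:
  pos 0: 10110 XOR 11101 = 01011
  pos 1: 10110 XOR 11101 = 01011
  pos 2: 10111 XOR 11101 = 01010
  pos 3: 10100 XOR 11101 = 01001
  pos 4: 10010 XOR 11101 = 01111
  pos 5: 11110 XOR 11101 = 00011
  pos 8: 11101 XOR 11101 = 00000
Remainder = 0000 (zero — the frame passes the CRC check).

0000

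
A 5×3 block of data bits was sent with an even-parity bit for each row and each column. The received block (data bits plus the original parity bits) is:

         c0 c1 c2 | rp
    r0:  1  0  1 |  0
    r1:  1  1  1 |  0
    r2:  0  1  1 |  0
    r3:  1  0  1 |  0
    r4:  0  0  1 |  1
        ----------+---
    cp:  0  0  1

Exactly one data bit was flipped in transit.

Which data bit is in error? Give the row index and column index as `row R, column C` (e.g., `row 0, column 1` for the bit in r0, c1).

Recompute each row's even parity and compare to rp:
  r0: data parity 0, sent rp 0 → ok
  r1: data parity 1, sent rp 0 → mismatch
  r2: data parity 0, sent rp 0 → ok
  r3: data parity 0, sent rp 0 → ok
  r4: data parity 1, sent rp 1 → ok
Recompute each column's even parity and compare to cp:
  c0: data parity 1, sent cp 0 → mismatch
  c1: data parity 0, sent cp 0 → ok
  c2: data parity 1, sent cp 1 → ok
Exactly one row (r1) and one column (c0) fail → the flipped bit is at their intersection.

row 1, column 0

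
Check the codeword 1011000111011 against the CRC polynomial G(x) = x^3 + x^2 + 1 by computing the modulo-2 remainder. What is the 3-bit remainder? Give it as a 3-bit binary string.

000

Modulo-2 division of 1011000111011 by 1101:
  pos 0: 1011 XOR 1101 = 0110
  pos 1: 1100 XOR 1101 = 0001
  pos 4: 1001 XOR 1101 = 0100
  pos 5: 1001 XOR 1101 = 0100
  pos 6: 1001 XOR 1101 = 0100
  pos 7: 1000 XOR 1101 = 0101
  pos 8: 1011 XOR 1101 = 0110
  pos 9: 1101 XOR 1101 = 0000
Remainder = 000 (zero — the frame passes the CRC check).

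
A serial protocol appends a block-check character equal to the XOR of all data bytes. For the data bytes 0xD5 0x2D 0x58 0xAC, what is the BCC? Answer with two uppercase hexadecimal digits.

0C

XOR the bytes together:
  start with 0xD5
  0xD5 ⊕ 0x2D = 0xF8
  0xF8 ⊕ 0x58 = 0xA0
  0xA0 ⊕ 0xAC = 0x0C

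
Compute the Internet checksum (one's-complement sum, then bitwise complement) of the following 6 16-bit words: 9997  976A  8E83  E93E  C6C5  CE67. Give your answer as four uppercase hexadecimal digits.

One's-complement addition (fold any carry out of bit 15 back into bit 0):
  0x9997 + 0x976A = 0x13101 → wrap carry → 0x3102
  0x3102 + 0x8E83 = 0x0BF85
  0xBF85 + 0xE93E = 0x1A8C3 → wrap carry → 0xA8C4
  0xA8C4 + 0xC6C5 = 0x16F89 → wrap carry → 0x6F8A
  0x6F8A + 0xCE67 = 0x13DF1 → wrap carry → 0x3DF2
One's-complement sum = 0x3DF2.
Checksum = ~0x3DF2 & 0xFFFF = 0xC20D.

C20D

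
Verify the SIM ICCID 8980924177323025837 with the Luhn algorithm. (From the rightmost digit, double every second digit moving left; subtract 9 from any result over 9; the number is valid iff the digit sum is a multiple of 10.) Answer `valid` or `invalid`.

valid

From the right, keep odd positions and double even positions (subtract 9 from any doubled value over 9):
  doubled (positions 2,4,...): 6 1 0 4 5 2 4 0 9 → sum 31
  kept (positions 1,3,...): 7 8 2 3 3 7 4 9 8 8 → sum 59
Total = 90.
90 mod 10 = 0, so the number is valid.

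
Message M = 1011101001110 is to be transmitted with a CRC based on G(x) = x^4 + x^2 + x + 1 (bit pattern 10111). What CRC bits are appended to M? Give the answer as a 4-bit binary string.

1100

Append 4 zeros: 10111010011100000. Divide by 10111 (XOR where the leading bit is 1):
  pos 0: 10111 XOR 10111 = 00000
  pos 6: 10011 XOR 10111 = 00100
  pos 8: 10010 XOR 10111 = 00101
  pos 10: 10100 XOR 10111 = 00011
Remainder (last 4 bits) = 1100. This is the CRC / FCS.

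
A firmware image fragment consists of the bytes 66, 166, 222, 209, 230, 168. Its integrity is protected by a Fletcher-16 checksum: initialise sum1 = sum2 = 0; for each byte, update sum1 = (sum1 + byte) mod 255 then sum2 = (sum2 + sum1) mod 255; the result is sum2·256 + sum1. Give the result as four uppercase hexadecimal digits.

Running sums (mod 255):
  after byte 0 (66): sum1=66, sum2=66
  after byte 1 (166): sum1=232, sum2=43
  after byte 2 (222): sum1=199, sum2=242
  after byte 3 (209): sum1=153, sum2=140
  after byte 4 (230): sum1=128, sum2=13
  after byte 5 (168): sum1=41, sum2=54
Checksum = sum2·256 + sum1 = 54·256 + 41 = 13865 = 0x3629.

3629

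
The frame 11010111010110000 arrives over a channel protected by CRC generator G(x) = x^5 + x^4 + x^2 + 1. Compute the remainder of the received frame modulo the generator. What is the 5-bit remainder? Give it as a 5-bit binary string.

10000

Modulo-2 division of 11010111010110000 by 110101:
  pos 0: 110101 XOR 110101 = 000000
  pos 6: 110101 XOR 110101 = 000000
Remainder = 10000 (nonzero — an error is detected).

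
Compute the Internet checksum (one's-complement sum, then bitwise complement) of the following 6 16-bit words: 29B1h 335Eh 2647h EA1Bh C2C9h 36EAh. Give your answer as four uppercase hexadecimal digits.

98D9

One's-complement addition (fold any carry out of bit 15 back into bit 0):
  0x29B1 + 0x335E = 0x05D0F
  0x5D0F + 0x2647 = 0x08356
  0x8356 + 0xEA1B = 0x16D71 → wrap carry → 0x6D72
  0x6D72 + 0xC2C9 = 0x1303B → wrap carry → 0x303C
  0x303C + 0x36EA = 0x06726
One's-complement sum = 0x6726.
Checksum = ~0x6726 & 0xFFFF = 0x98D9.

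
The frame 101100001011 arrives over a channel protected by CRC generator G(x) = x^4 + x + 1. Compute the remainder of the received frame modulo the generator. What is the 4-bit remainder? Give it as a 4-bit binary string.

Modulo-2 division of 101100001011 by 10011:
  pos 0: 10110 XOR 10011 = 00101
  pos 2: 10100 XOR 10011 = 00111
  pos 4: 11101 XOR 10011 = 01110
  pos 5: 11100 XOR 10011 = 01111
  pos 6: 11111 XOR 10011 = 01100
  pos 7: 11001 XOR 10011 = 01010
Remainder = 1010 (nonzero — an error is detected).

1010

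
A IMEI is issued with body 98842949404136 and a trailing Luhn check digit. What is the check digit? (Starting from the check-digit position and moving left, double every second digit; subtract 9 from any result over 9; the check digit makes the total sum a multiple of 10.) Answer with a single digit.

Partial digits right→left: 6 3 1 4 0 4 9 4 9 2 4 8 8 9
Double every second digit counting from the check-digit position (so the 1st, 3rd, 5th, ... of the partial from the right).
  doubled (with −9 where >9): 3 2 0 9 9 8 7 → sum 38
  kept as-is: 3 4 4 4 2 8 9 → sum 34
Total = 38 + 34 = 72.
Check digit = (10 − (72 mod 10)) mod 10 = 8.

8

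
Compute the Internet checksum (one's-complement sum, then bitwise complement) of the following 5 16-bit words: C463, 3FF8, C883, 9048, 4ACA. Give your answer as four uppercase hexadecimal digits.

One's-complement addition (fold any carry out of bit 15 back into bit 0):
  0xC463 + 0x3FF8 = 0x1045B → wrap carry → 0x045C
  0x045C + 0xC883 = 0x0CCDF
  0xCCDF + 0x9048 = 0x15D27 → wrap carry → 0x5D28
  0x5D28 + 0x4ACA = 0x0A7F2
One's-complement sum = 0xA7F2.
Checksum = ~0xA7F2 & 0xFFFF = 0x580D.

580D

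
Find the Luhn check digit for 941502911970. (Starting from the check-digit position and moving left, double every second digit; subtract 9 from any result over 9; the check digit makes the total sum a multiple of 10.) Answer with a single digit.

9

Partial digits right→left: 0 7 9 1 1 9 2 0 5 1 4 9
Double every second digit counting from the check-digit position (so the 1st, 3rd, 5th, ... of the partial from the right).
  doubled (with −9 where >9): 0 9 2 4 1 8 → sum 24
  kept as-is: 7 1 9 0 1 9 → sum 27
Total = 24 + 27 = 51.
Check digit = (10 − (51 mod 10)) mod 10 = 9.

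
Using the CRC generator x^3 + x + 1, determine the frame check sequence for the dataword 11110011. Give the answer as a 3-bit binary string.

Append 3 zeros: 11110011000. Divide by 1011 (XOR where the leading bit is 1):
  pos 0: 1111 XOR 1011 = 0100
  pos 1: 1000 XOR 1011 = 0011
  pos 3: 1101 XOR 1011 = 0110
  pos 4: 1101 XOR 1011 = 0110
  pos 5: 1100 XOR 1011 = 0111
  pos 6: 1110 XOR 1011 = 0101
  pos 7: 1010 XOR 1011 = 0001
Remainder (last 3 bits) = 001. This is the CRC / FCS.

001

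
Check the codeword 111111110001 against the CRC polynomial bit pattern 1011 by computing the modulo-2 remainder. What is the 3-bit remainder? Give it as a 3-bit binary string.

Modulo-2 division of 111111110001 by 1011:
  pos 0: 1111 XOR 1011 = 0100
  pos 1: 1001 XOR 1011 = 0010
  pos 3: 1011 XOR 1011 = 0000
  pos 7: 1000 XOR 1011 = 0011
Remainder = 111 (nonzero — an error is detected).

111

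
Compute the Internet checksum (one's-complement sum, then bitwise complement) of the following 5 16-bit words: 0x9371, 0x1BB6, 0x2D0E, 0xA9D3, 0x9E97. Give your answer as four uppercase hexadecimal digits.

One's-complement addition (fold any carry out of bit 15 back into bit 0):
  0x9371 + 0x1BB6 = 0x0AF27
  0xAF27 + 0x2D0E = 0x0DC35
  0xDC35 + 0xA9D3 = 0x18608 → wrap carry → 0x8609
  0x8609 + 0x9E97 = 0x124A0 → wrap carry → 0x24A1
One's-complement sum = 0x24A1.
Checksum = ~0x24A1 & 0xFFFF = 0xDB5E.

DB5E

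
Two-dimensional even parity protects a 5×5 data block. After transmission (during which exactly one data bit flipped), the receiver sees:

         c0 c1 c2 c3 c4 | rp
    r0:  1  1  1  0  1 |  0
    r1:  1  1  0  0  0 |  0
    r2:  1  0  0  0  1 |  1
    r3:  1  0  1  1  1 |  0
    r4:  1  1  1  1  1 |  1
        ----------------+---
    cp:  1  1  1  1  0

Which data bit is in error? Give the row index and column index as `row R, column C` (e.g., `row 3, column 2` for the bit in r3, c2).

row 2, column 3

Recompute each row's even parity and compare to rp:
  r0: data parity 0, sent rp 0 → ok
  r1: data parity 0, sent rp 0 → ok
  r2: data parity 0, sent rp 1 → mismatch
  r3: data parity 0, sent rp 0 → ok
  r4: data parity 1, sent rp 1 → ok
Recompute each column's even parity and compare to cp:
  c0: data parity 1, sent cp 1 → ok
  c1: data parity 1, sent cp 1 → ok
  c2: data parity 1, sent cp 1 → ok
  c3: data parity 0, sent cp 1 → mismatch
  c4: data parity 0, sent cp 0 → ok
Exactly one row (r2) and one column (c3) fail → the flipped bit is at their intersection.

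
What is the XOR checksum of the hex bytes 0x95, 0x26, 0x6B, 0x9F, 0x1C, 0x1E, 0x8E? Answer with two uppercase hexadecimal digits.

CB

XOR the bytes together:
  start with 0x95
  0x95 ⊕ 0x26 = 0xB3
  0xB3 ⊕ 0x6B = 0xD8
  0xD8 ⊕ 0x9F = 0x47
  0x47 ⊕ 0x1C = 0x5B
  0x5B ⊕ 0x1E = 0x45
  0x45 ⊕ 0x8E = 0xCB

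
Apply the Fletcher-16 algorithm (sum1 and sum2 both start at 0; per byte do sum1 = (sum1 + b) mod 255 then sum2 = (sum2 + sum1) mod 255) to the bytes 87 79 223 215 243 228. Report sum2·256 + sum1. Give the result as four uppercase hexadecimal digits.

6C37

Running sums (mod 255):
  after byte 0 (87): sum1=87, sum2=87
  after byte 1 (79): sum1=166, sum2=253
  after byte 2 (223): sum1=134, sum2=132
  after byte 3 (215): sum1=94, sum2=226
  after byte 4 (243): sum1=82, sum2=53
  after byte 5 (228): sum1=55, sum2=108
Checksum = sum2·256 + sum1 = 108·256 + 55 = 27703 = 0x6C37.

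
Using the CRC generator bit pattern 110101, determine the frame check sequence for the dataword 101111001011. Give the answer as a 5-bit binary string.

11011

Append 5 zeros: 10111100101100000. Divide by 110101 (XOR where the leading bit is 1):
  pos 0: 101111 XOR 110101 = 011010
  pos 1: 110100 XOR 110101 = 000001
  pos 6: 101011 XOR 110101 = 011110
  pos 7: 111100 XOR 110101 = 001001
  pos 9: 100100 XOR 110101 = 010001
  pos 10: 100010 XOR 110101 = 010111
  pos 11: 101110 XOR 110101 = 011011
Remainder (last 5 bits) = 11011. This is the CRC / FCS.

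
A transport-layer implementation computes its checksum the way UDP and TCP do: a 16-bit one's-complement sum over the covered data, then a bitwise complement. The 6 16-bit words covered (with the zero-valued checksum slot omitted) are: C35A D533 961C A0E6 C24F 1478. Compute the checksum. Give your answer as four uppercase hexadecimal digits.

One's-complement addition (fold any carry out of bit 15 back into bit 0):
  0xC35A + 0xD533 = 0x1988D → wrap carry → 0x988E
  0x988E + 0x961C = 0x12EAA → wrap carry → 0x2EAB
  0x2EAB + 0xA0E6 = 0x0CF91
  0xCF91 + 0xC24F = 0x191E0 → wrap carry → 0x91E1
  0x91E1 + 0x1478 = 0x0A659
One's-complement sum = 0xA659.
Checksum = ~0xA659 & 0xFFFF = 0x59A6.

59A6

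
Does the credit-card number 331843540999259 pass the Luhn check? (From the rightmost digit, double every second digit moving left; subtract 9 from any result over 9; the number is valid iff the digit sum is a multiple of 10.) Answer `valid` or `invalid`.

invalid

From the right, keep odd positions and double even positions (subtract 9 from any doubled value over 9):
  doubled (positions 2,4,...): 1 9 9 8 6 7 6 → sum 46
  kept (positions 1,3,...): 9 2 9 0 5 4 1 3 → sum 33
Total = 79.
79 mod 10 = 9, so the number is invalid.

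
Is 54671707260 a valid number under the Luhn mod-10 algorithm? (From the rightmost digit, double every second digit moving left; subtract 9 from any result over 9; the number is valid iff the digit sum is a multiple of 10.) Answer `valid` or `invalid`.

From the right, keep odd positions and double even positions (subtract 9 from any doubled value over 9):
  doubled (positions 2,4,...): 3 5 5 5 8 → sum 26
  kept (positions 1,3,...): 0 2 0 1 6 5 → sum 14
Total = 40.
40 mod 10 = 0, so the number is valid.

valid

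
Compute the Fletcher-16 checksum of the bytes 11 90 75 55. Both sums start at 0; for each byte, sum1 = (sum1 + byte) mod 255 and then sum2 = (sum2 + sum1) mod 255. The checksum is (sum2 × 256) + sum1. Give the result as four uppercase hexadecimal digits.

09E7

Running sums (mod 255):
  after byte 0 (11): sum1=11, sum2=11
  after byte 1 (90): sum1=101, sum2=112
  after byte 2 (75): sum1=176, sum2=33
  after byte 3 (55): sum1=231, sum2=9
Checksum = sum2·256 + sum1 = 9·256 + 231 = 2535 = 0x09E7.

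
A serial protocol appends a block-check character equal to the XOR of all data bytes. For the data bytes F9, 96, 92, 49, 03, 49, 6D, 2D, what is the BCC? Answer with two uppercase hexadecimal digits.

BE

XOR the bytes together:
  start with 0xF9
  0xF9 ⊕ 0x96 = 0x6F
  0x6F ⊕ 0x92 = 0xFD
  0xFD ⊕ 0x49 = 0xB4
  0xB4 ⊕ 0x03 = 0xB7
  0xB7 ⊕ 0x49 = 0xFE
  0xFE ⊕ 0x6D = 0x93
  0x93 ⊕ 0x2D = 0xBE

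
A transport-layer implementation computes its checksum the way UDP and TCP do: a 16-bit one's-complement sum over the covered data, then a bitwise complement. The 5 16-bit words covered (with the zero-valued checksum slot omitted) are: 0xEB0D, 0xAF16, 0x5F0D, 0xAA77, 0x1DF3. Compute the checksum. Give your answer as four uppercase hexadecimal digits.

One's-complement addition (fold any carry out of bit 15 back into bit 0):
  0xEB0D + 0xAF16 = 0x19A23 → wrap carry → 0x9A24
  0x9A24 + 0x5F0D = 0x0F931
  0xF931 + 0xAA77 = 0x1A3A8 → wrap carry → 0xA3A9
  0xA3A9 + 0x1DF3 = 0x0C19C
One's-complement sum = 0xC19C.
Checksum = ~0xC19C & 0xFFFF = 0x3E63.

3E63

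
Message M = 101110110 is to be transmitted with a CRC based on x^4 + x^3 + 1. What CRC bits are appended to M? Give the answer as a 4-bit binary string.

0110

Append 4 zeros: 1011101100000. Divide by 11001 (XOR where the leading bit is 1):
  pos 0: 10111 XOR 11001 = 01110
  pos 1: 11100 XOR 11001 = 00101
  pos 3: 10111 XOR 11001 = 01110
  pos 4: 11100 XOR 11001 = 00101
  pos 6: 10100 XOR 11001 = 01101
  pos 7: 11010 XOR 11001 = 00011
Remainder (last 4 bits) = 0110. This is the CRC / FCS.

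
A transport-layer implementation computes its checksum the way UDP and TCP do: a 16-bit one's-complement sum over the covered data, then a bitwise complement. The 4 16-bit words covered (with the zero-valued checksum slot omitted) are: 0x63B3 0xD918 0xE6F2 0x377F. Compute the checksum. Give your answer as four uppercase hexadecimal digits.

One's-complement addition (fold any carry out of bit 15 back into bit 0):
  0x63B3 + 0xD918 = 0x13CCB → wrap carry → 0x3CCC
  0x3CCC + 0xE6F2 = 0x123BE → wrap carry → 0x23BF
  0x23BF + 0x377F = 0x05B3E
One's-complement sum = 0x5B3E.
Checksum = ~0x5B3E & 0xFFFF = 0xA4C1.

A4C1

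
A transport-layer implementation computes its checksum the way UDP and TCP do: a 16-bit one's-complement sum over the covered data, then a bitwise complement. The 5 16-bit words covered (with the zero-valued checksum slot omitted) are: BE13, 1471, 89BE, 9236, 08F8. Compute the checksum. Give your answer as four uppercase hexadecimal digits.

One's-complement addition (fold any carry out of bit 15 back into bit 0):
  0xBE13 + 0x1471 = 0x0D284
  0xD284 + 0x89BE = 0x15C42 → wrap carry → 0x5C43
  0x5C43 + 0x9236 = 0x0EE79
  0xEE79 + 0x08F8 = 0x0F771
One's-complement sum = 0xF771.
Checksum = ~0xF771 & 0xFFFF = 0x088E.

088E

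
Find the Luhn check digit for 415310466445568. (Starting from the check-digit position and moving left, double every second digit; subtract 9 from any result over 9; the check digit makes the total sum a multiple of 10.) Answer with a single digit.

7

Partial digits right→left: 8 6 5 5 4 4 6 6 4 0 1 3 5 1 4
Double every second digit counting from the check-digit position (so the 1st, 3rd, 5th, ... of the partial from the right).
  doubled (with −9 where >9): 7 1 8 3 8 2 1 8 → sum 38
  kept as-is: 6 5 4 6 0 3 1 → sum 25
Total = 38 + 25 = 63.
Check digit = (10 − (63 mod 10)) mod 10 = 7.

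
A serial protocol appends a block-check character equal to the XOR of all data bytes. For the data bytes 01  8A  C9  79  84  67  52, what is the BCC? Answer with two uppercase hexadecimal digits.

8A

XOR the bytes together:
  start with 0x01
  0x01 ⊕ 0x8A = 0x8B
  0x8B ⊕ 0xC9 = 0x42
  0x42 ⊕ 0x79 = 0x3B
  0x3B ⊕ 0x84 = 0xBF
  0xBF ⊕ 0x67 = 0xD8
  0xD8 ⊕ 0x52 = 0x8A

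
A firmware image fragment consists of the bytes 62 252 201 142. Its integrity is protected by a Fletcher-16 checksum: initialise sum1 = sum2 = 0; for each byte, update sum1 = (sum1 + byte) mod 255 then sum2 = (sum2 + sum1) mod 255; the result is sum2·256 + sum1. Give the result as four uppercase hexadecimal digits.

1293

Running sums (mod 255):
  after byte 0 (62): sum1=62, sum2=62
  after byte 1 (252): sum1=59, sum2=121
  after byte 2 (201): sum1=5, sum2=126
  after byte 3 (142): sum1=147, sum2=18
Checksum = sum2·256 + sum1 = 18·256 + 147 = 4755 = 0x1293.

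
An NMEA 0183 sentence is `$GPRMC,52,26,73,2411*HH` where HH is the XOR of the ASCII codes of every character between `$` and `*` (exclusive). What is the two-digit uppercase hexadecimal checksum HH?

XOR the ASCII codes of the payload characters:
  'G' = 0x47 → acc = 0x47
  'P' = 0x50 → acc = 0x17
  'R' = 0x52 → acc = 0x45
  'M' = 0x4D → acc = 0x08
  'C' = 0x43 → acc = 0x4B
  ',' = 0x2C → acc = 0x67
  '5' = 0x35 → acc = 0x52
  '2' = 0x32 → acc = 0x60
  ',' = 0x2C → acc = 0x4C
  '2' = 0x32 → acc = 0x7E
  '6' = 0x36 → acc = 0x48
  ',' = 0x2C → acc = 0x64
  '7' = 0x37 → acc = 0x53
  '3' = 0x33 → acc = 0x60
  ',' = 0x2C → acc = 0x4C
  '2' = 0x32 → acc = 0x7E
  '4' = 0x34 → acc = 0x4A
  '1' = 0x31 → acc = 0x7B
  '1' = 0x31 → acc = 0x4A
Checksum = 0x4A.

4A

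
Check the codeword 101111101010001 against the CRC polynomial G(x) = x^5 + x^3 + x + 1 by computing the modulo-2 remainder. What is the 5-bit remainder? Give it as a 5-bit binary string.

00100

Modulo-2 division of 101111101010001 by 101011:
  pos 0: 101111 XOR 101011 = 000100
  pos 3: 100101 XOR 101011 = 001110
  pos 5: 111001 XOR 101011 = 010010
  pos 6: 100100 XOR 101011 = 001111
  pos 8: 111100 XOR 101011 = 010111
  pos 9: 101111 XOR 101011 = 000100
Remainder = 00100 (nonzero — an error is detected).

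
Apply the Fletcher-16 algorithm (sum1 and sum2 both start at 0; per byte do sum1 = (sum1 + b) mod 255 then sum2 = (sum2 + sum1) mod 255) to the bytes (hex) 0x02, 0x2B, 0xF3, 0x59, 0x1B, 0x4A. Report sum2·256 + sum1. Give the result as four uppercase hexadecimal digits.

40DF

Running sums (mod 255):
  after byte 0 (0x02): sum1=2, sum2=2
  after byte 1 (0x2B): sum1=45, sum2=47
  after byte 2 (0xF3): sum1=33, sum2=80
  after byte 3 (0x59): sum1=122, sum2=202
  after byte 4 (0x1B): sum1=149, sum2=96
  after byte 5 (0x4A): sum1=223, sum2=64
Checksum = sum2·256 + sum1 = 64·256 + 223 = 16607 = 0x40DF.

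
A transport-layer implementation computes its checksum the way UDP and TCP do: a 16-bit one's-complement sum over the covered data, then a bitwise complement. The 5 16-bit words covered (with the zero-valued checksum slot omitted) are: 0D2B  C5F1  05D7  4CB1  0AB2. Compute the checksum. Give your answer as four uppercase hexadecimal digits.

CFA8

One's-complement addition (fold any carry out of bit 15 back into bit 0):
  0x0D2B + 0xC5F1 = 0x0D31C
  0xD31C + 0x05D7 = 0x0D8F3
  0xD8F3 + 0x4CB1 = 0x125A4 → wrap carry → 0x25A5
  0x25A5 + 0x0AB2 = 0x03057
One's-complement sum = 0x3057.
Checksum = ~0x3057 & 0xFFFF = 0xCFA8.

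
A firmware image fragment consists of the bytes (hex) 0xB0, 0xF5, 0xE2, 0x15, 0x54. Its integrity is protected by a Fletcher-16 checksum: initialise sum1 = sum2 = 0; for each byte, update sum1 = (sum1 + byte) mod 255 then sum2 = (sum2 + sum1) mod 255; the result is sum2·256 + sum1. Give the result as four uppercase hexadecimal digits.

72F2

Running sums (mod 255):
  after byte 0 (0xB0): sum1=176, sum2=176
  after byte 1 (0xF5): sum1=166, sum2=87
  after byte 2 (0xE2): sum1=137, sum2=224
  after byte 3 (0x15): sum1=158, sum2=127
  after byte 4 (0x54): sum1=242, sum2=114
Checksum = sum2·256 + sum1 = 114·256 + 242 = 29426 = 0x72F2.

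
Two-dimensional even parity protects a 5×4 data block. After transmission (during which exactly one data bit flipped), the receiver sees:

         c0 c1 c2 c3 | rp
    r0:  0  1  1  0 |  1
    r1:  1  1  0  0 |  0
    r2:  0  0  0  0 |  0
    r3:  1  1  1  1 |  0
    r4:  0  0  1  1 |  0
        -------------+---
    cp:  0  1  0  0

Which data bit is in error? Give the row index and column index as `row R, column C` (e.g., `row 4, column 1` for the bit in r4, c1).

row 0, column 2

Recompute each row's even parity and compare to rp:
  r0: data parity 0, sent rp 1 → mismatch
  r1: data parity 0, sent rp 0 → ok
  r2: data parity 0, sent rp 0 → ok
  r3: data parity 0, sent rp 0 → ok
  r4: data parity 0, sent rp 0 → ok
Recompute each column's even parity and compare to cp:
  c0: data parity 0, sent cp 0 → ok
  c1: data parity 1, sent cp 1 → ok
  c2: data parity 1, sent cp 0 → mismatch
  c3: data parity 0, sent cp 0 → ok
Exactly one row (r0) and one column (c2) fail → the flipped bit is at their intersection.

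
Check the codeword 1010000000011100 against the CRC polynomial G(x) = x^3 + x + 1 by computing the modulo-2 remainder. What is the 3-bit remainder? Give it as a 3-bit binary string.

110

Modulo-2 division of 1010000000011100 by 1011:
  pos 0: 1010 XOR 1011 = 0001
  pos 3: 1000 XOR 1011 = 0011
  pos 5: 1100 XOR 1011 = 0111
  pos 6: 1110 XOR 1011 = 0101
  pos 7: 1010 XOR 1011 = 0001
  pos 10: 1111 XOR 1011 = 0100
  pos 11: 1000 XOR 1011 = 0011
Remainder = 110 (nonzero — an error is detected).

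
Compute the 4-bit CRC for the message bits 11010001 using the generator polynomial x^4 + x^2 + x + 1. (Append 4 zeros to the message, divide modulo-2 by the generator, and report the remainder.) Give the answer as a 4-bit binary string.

Append 4 zeros: 110100010000. Divide by 10111 (XOR where the leading bit is 1):
  pos 0: 11010 XOR 10111 = 01101
  pos 1: 11010 XOR 10111 = 01101
  pos 2: 11010 XOR 10111 = 01101
  pos 3: 11011 XOR 10111 = 01100
  pos 4: 11000 XOR 10111 = 01111
  pos 5: 11110 XOR 10111 = 01001
  pos 6: 10010 XOR 10111 = 00101
Remainder (last 4 bits) = 1010. This is the CRC / FCS.

1010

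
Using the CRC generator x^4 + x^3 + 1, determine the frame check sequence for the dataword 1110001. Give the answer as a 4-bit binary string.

Append 4 zeros: 11100010000. Divide by 11001 (XOR where the leading bit is 1):
  pos 0: 11100 XOR 11001 = 00101
  pos 2: 10101 XOR 11001 = 01100
  pos 3: 11000 XOR 11001 = 00001
Remainder (last 4 bits) = 1000. This is the CRC / FCS.

1000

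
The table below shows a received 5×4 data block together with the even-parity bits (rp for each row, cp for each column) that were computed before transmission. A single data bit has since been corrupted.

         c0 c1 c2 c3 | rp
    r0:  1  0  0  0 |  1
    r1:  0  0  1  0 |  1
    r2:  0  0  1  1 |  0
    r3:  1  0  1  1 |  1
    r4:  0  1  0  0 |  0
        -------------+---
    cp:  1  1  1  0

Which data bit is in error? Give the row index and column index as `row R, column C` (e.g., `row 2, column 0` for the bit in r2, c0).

Recompute each row's even parity and compare to rp:
  r0: data parity 1, sent rp 1 → ok
  r1: data parity 1, sent rp 1 → ok
  r2: data parity 0, sent rp 0 → ok
  r3: data parity 1, sent rp 1 → ok
  r4: data parity 1, sent rp 0 → mismatch
Recompute each column's even parity and compare to cp:
  c0: data parity 0, sent cp 1 → mismatch
  c1: data parity 1, sent cp 1 → ok
  c2: data parity 1, sent cp 1 → ok
  c3: data parity 0, sent cp 0 → ok
Exactly one row (r4) and one column (c0) fail → the flipped bit is at their intersection.

row 4, column 0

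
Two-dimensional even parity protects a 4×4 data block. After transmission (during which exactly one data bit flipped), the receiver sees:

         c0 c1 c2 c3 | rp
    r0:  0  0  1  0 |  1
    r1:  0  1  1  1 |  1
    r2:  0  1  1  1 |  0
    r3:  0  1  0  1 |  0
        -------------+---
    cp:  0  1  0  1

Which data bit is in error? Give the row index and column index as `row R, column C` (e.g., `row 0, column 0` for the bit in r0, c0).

row 2, column 2

Recompute each row's even parity and compare to rp:
  r0: data parity 1, sent rp 1 → ok
  r1: data parity 1, sent rp 1 → ok
  r2: data parity 1, sent rp 0 → mismatch
  r3: data parity 0, sent rp 0 → ok
Recompute each column's even parity and compare to cp:
  c0: data parity 0, sent cp 0 → ok
  c1: data parity 1, sent cp 1 → ok
  c2: data parity 1, sent cp 0 → mismatch
  c3: data parity 1, sent cp 1 → ok
Exactly one row (r2) and one column (c2) fail → the flipped bit is at their intersection.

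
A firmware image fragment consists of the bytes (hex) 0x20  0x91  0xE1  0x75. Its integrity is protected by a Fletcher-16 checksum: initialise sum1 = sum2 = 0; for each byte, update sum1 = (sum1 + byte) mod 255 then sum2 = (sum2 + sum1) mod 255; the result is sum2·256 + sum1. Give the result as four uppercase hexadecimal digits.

6E09

Running sums (mod 255):
  after byte 0 (0x20): sum1=32, sum2=32
  after byte 1 (0x91): sum1=177, sum2=209
  after byte 2 (0xE1): sum1=147, sum2=101
  after byte 3 (0x75): sum1=9, sum2=110
Checksum = sum2·256 + sum1 = 110·256 + 9 = 28169 = 0x6E09.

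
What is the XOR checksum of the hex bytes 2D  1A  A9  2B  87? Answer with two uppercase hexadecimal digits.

XOR the bytes together:
  start with 0x2D
  0x2D ⊕ 0x1A = 0x37
  0x37 ⊕ 0xA9 = 0x9E
  0x9E ⊕ 0x2B = 0xB5
  0xB5 ⊕ 0x87 = 0x32

32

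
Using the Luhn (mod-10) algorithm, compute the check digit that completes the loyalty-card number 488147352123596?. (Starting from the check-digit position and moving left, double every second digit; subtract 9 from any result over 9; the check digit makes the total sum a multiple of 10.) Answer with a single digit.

Partial digits right→left: 6 9 5 3 2 1 2 5 3 7 4 1 8 8 4
Double every second digit counting from the check-digit position (so the 1st, 3rd, 5th, ... of the partial from the right).
  doubled (with −9 where >9): 3 1 4 4 6 8 7 8 → sum 41
  kept as-is: 9 3 1 5 7 1 8 → sum 34
Total = 41 + 34 = 75.
Check digit = (10 − (75 mod 10)) mod 10 = 5.

5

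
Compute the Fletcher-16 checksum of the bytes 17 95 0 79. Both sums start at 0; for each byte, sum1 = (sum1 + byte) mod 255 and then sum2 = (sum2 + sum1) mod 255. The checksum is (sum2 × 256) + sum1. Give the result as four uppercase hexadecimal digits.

B1BF

Running sums (mod 255):
  after byte 0 (17): sum1=17, sum2=17
  after byte 1 (95): sum1=112, sum2=129
  after byte 2 (0): sum1=112, sum2=241
  after byte 3 (79): sum1=191, sum2=177
Checksum = sum2·256 + sum1 = 177·256 + 191 = 45503 = 0xB1BF.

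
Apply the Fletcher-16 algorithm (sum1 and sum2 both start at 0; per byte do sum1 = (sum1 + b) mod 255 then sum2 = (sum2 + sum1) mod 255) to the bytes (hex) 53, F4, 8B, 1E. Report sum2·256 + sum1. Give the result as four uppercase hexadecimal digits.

Running sums (mod 255):
  after byte 0 (53): sum1=83, sum2=83
  after byte 1 (F4): sum1=72, sum2=155
  after byte 2 (8B): sum1=211, sum2=111
  after byte 3 (1E): sum1=241, sum2=97
Checksum = sum2·256 + sum1 = 97·256 + 241 = 25073 = 0x61F1.

61F1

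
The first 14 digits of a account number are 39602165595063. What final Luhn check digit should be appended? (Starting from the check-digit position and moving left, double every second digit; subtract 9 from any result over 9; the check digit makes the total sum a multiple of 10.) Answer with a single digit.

Partial digits right→left: 3 6 0 5 9 5 5 6 1 2 0 6 9 3
Double every second digit counting from the check-digit position (so the 1st, 3rd, 5th, ... of the partial from the right).
  doubled (with −9 where >9): 6 0 9 1 2 0 9 → sum 27
  kept as-is: 6 5 5 6 2 6 3 → sum 33
Total = 27 + 33 = 60.
Check digit = (10 − (60 mod 10)) mod 10 = 0.

0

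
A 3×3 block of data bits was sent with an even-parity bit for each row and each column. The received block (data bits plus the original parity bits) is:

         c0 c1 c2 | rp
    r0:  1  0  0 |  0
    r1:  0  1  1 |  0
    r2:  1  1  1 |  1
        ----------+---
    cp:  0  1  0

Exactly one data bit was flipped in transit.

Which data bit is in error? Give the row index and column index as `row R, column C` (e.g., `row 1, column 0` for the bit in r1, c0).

row 0, column 1

Recompute each row's even parity and compare to rp:
  r0: data parity 1, sent rp 0 → mismatch
  r1: data parity 0, sent rp 0 → ok
  r2: data parity 1, sent rp 1 → ok
Recompute each column's even parity and compare to cp:
  c0: data parity 0, sent cp 0 → ok
  c1: data parity 0, sent cp 1 → mismatch
  c2: data parity 0, sent cp 0 → ok
Exactly one row (r0) and one column (c1) fail → the flipped bit is at their intersection.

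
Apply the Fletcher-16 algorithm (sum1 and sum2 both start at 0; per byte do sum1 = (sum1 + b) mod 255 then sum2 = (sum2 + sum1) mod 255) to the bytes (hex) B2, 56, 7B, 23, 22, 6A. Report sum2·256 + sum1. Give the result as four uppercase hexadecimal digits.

Running sums (mod 255):
  after byte 0 (B2): sum1=178, sum2=178
  after byte 1 (56): sum1=9, sum2=187
  after byte 2 (7B): sum1=132, sum2=64
  after byte 3 (23): sum1=167, sum2=231
  after byte 4 (22): sum1=201, sum2=177
  after byte 5 (6A): sum1=52, sum2=229
Checksum = sum2·256 + sum1 = 229·256 + 52 = 58676 = 0xE534.

E534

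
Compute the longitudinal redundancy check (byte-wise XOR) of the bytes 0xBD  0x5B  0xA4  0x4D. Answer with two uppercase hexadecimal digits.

XOR the bytes together:
  start with 0xBD
  0xBD ⊕ 0x5B = 0xE6
  0xE6 ⊕ 0xA4 = 0x42
  0x42 ⊕ 0x4D = 0x0F

0F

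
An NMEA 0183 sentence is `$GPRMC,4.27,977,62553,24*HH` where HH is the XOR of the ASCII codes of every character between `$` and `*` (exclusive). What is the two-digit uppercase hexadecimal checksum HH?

XOR the ASCII codes of the payload characters:
  'G' = 0x47 → acc = 0x47
  'P' = 0x50 → acc = 0x17
  'R' = 0x52 → acc = 0x45
  'M' = 0x4D → acc = 0x08
  'C' = 0x43 → acc = 0x4B
  ',' = 0x2C → acc = 0x67
  '4' = 0x34 → acc = 0x53
  '.' = 0x2E → acc = 0x7D
  '2' = 0x32 → acc = 0x4F
  '7' = 0x37 → acc = 0x78
  ',' = 0x2C → acc = 0x54
  '9' = 0x39 → acc = 0x6D
  '7' = 0x37 → acc = 0x5A
  '7' = 0x37 → acc = 0x6D
  ',' = 0x2C → acc = 0x41
  '6' = 0x36 → acc = 0x77
  '2' = 0x32 → acc = 0x45
  '5' = 0x35 → acc = 0x70
  '5' = 0x35 → acc = 0x45
  '3' = 0x33 → acc = 0x76
  ',' = 0x2C → acc = 0x5A
  '2' = 0x32 → acc = 0x68
  '4' = 0x34 → acc = 0x5C
Checksum = 0x5C.

5C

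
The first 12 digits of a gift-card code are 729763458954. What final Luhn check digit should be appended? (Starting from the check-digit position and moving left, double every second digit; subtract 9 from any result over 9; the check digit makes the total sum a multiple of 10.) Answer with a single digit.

8

Partial digits right→left: 4 5 9 8 5 4 3 6 7 9 2 7
Double every second digit counting from the check-digit position (so the 1st, 3rd, 5th, ... of the partial from the right).
  doubled (with −9 where >9): 8 9 1 6 5 4 → sum 33
  kept as-is: 5 8 4 6 9 7 → sum 39
Total = 33 + 39 = 72.
Check digit = (10 − (72 mod 10)) mod 10 = 8.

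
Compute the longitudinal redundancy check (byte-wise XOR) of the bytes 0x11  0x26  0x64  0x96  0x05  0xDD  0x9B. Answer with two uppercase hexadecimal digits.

86

XOR the bytes together:
  start with 0x11
  0x11 ⊕ 0x26 = 0x37
  0x37 ⊕ 0x64 = 0x53
  0x53 ⊕ 0x96 = 0xC5
  0xC5 ⊕ 0x05 = 0xC0
  0xC0 ⊕ 0xDD = 0x1D
  0x1D ⊕ 0x9B = 0x86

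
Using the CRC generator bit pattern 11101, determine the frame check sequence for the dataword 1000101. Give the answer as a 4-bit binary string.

1011

Append 4 zeros: 10001010000. Divide by 11101 (XOR where the leading bit is 1):
  pos 0: 10001 XOR 11101 = 01100
  pos 1: 11000 XOR 11101 = 00101
  pos 3: 10110 XOR 11101 = 01011
  pos 4: 10110 XOR 11101 = 01011
  pos 5: 10110 XOR 11101 = 01011
  pos 6: 10110 XOR 11101 = 01011
Remainder (last 4 bits) = 1011. This is the CRC / FCS.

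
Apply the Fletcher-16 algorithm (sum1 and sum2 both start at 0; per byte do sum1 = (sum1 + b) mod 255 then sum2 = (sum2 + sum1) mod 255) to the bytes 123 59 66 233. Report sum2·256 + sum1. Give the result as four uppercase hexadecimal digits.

Running sums (mod 255):
  after byte 0 (123): sum1=123, sum2=123
  after byte 1 (59): sum1=182, sum2=50
  after byte 2 (66): sum1=248, sum2=43
  after byte 3 (233): sum1=226, sum2=14
Checksum = sum2·256 + sum1 = 14·256 + 226 = 3810 = 0x0EE2.

0EE2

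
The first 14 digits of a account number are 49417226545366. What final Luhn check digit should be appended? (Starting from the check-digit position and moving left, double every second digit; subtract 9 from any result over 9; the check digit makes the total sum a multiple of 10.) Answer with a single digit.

2

Partial digits right→left: 6 6 3 5 4 5 6 2 2 7 1 4 9 4
Double every second digit counting from the check-digit position (so the 1st, 3rd, 5th, ... of the partial from the right).
  doubled (with −9 where >9): 3 6 8 3 4 2 9 → sum 35
  kept as-is: 6 5 5 2 7 4 4 → sum 33
Total = 35 + 33 = 68.
Check digit = (10 − (68 mod 10)) mod 10 = 2.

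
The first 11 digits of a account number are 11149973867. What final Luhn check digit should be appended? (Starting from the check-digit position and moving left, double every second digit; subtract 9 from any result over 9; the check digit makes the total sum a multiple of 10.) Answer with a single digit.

7

Partial digits right→left: 7 6 8 3 7 9 9 4 1 1 1
Double every second digit counting from the check-digit position (so the 1st, 3rd, 5th, ... of the partial from the right).
  doubled (with −9 where >9): 5 7 5 9 2 2 → sum 30
  kept as-is: 6 3 9 4 1 → sum 23
Total = 30 + 23 = 53.
Check digit = (10 − (53 mod 10)) mod 10 = 7.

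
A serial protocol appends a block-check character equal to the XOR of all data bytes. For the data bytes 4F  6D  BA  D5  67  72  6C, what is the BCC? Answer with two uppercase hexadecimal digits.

XOR the bytes together:
  start with 0x4F
  0x4F ⊕ 0x6D = 0x22
  0x22 ⊕ 0xBA = 0x98
  0x98 ⊕ 0xD5 = 0x4D
  0x4D ⊕ 0x67 = 0x2A
  0x2A ⊕ 0x72 = 0x58
  0x58 ⊕ 0x6C = 0x34

34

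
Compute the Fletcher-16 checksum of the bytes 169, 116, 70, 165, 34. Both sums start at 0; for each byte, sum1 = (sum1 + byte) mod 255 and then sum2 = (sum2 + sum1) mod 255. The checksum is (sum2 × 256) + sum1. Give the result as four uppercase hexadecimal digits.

622C

Running sums (mod 255):
  after byte 0 (169): sum1=169, sum2=169
  after byte 1 (116): sum1=30, sum2=199
  after byte 2 (70): sum1=100, sum2=44
  after byte 3 (165): sum1=10, sum2=54
  after byte 4 (34): sum1=44, sum2=98
Checksum = sum2·256 + sum1 = 98·256 + 44 = 25132 = 0x622C.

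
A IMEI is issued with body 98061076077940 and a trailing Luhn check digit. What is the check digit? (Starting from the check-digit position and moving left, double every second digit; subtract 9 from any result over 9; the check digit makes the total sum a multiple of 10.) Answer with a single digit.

Partial digits right→left: 0 4 9 7 7 0 6 7 0 1 6 0 8 9
Double every second digit counting from the check-digit position (so the 1st, 3rd, 5th, ... of the partial from the right).
  doubled (with −9 where >9): 0 9 5 3 0 3 7 → sum 27
  kept as-is: 4 7 0 7 1 0 9 → sum 28
Total = 27 + 28 = 55.
Check digit = (10 − (55 mod 10)) mod 10 = 5.

5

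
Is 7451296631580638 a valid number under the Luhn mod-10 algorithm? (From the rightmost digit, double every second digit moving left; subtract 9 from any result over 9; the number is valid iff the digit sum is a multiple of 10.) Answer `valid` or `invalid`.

From the right, keep odd positions and double even positions (subtract 9 from any doubled value over 9):
  doubled (positions 2,4,...): 6 0 1 6 3 4 1 5 → sum 26
  kept (positions 1,3,...): 8 6 8 1 6 9 1 4 → sum 43
Total = 69.
69 mod 10 = 9, so the number is invalid.

invalid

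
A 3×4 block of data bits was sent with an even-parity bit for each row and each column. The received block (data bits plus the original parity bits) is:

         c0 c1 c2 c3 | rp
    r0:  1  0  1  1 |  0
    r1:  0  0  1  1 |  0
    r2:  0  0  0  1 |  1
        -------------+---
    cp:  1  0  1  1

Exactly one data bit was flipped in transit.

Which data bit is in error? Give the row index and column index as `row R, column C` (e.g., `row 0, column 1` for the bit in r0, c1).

row 0, column 2

Recompute each row's even parity and compare to rp:
  r0: data parity 1, sent rp 0 → mismatch
  r1: data parity 0, sent rp 0 → ok
  r2: data parity 1, sent rp 1 → ok
Recompute each column's even parity and compare to cp:
  c0: data parity 1, sent cp 1 → ok
  c1: data parity 0, sent cp 0 → ok
  c2: data parity 0, sent cp 1 → mismatch
  c3: data parity 1, sent cp 1 → ok
Exactly one row (r0) and one column (c2) fail → the flipped bit is at their intersection.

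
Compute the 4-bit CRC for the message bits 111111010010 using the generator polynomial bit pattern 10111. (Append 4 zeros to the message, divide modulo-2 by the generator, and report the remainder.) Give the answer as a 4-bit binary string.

Append 4 zeros: 1111110100100000. Divide by 10111 (XOR where the leading bit is 1):
  pos 0: 11111 XOR 10111 = 01000
  pos 1: 10001 XOR 10111 = 00110
  pos 3: 11001 XOR 10111 = 01110
  pos 4: 11100 XOR 10111 = 01011
  pos 5: 10110 XOR 10111 = 00001
  pos 9: 11000 XOR 10111 = 01111
  pos 10: 11110 XOR 10111 = 01001
  pos 11: 10010 XOR 10111 = 00101
Remainder (last 4 bits) = 0101. This is the CRC / FCS.

0101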